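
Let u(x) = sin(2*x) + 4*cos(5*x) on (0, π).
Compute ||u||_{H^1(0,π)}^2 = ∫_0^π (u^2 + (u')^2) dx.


||u||_{H^1(0,π)}^2 = -832/21 + 421*π/2

u'(x) = -20*sin(5*x) + 2*cos(2*x).
Expand u² and (u')² and integrate term by term on (0, π), using: for integers n ≥ 1, ∫_0^π sin²(nx) dx = ∫_0^π cos²(nx) dx = π/2; for n ≠ n', ∫_0^π sin(nx)sin(n'x) dx = ∫_0^π cos(nx)cos(n'x) dx = 0; and by product-to-sum, ∫_0^π sin(nx)cos(n'x) dx = ½∫_0^π [sin((n+n')x) + sin((n−n')x)] dx, which is 0 when n+n' is even and 2n/(n²−n'²) when n+n' is odd (it need not vanish on (0, π)).
  u² squared terms: (4)²·∫cos(5x)² dx = 16·π/2 = 8*π;  (1)²·∫sin(2x)² dx = 1·π/2 = π/2.
  u² cross terms: 2·(4)·(1)·∫cos(5x)·sin(2x) dx = 8·(-4/21) = -32/21.
  So ∫_0^π u² dx = 8*π + π/2 − 32/21 = -32/21 + 17*π/2.
  (u')² squared terms: (-20)²·∫sin(5x)² dx = 400·π/2 = 200*π;  (2)²·∫cos(2x)² dx = 4·π/2 = 2*π.
  (u')² cross terms: 2·(-20)·(2)·∫sin(5x)·cos(2x) dx = -80·(10/21) = -800/21.
  So ∫_0^π (u')² dx = 200*π + 2*π − 800/21 = -800/21 + 202*π.
||u||_{H^1}^2 = (-32/21 + 17*π/2) + (-800/21 + 202*π) = -832/21 + 421*π/2.


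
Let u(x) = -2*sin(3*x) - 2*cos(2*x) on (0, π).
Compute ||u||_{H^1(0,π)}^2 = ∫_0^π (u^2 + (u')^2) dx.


||u||_{H^1(0,π)}^2 = 48 + 30*π

u'(x) = 4*sin(2*x) - 6*cos(3*x).
Expand u² and (u')² and integrate term by term on (0, π), using: for integers n ≥ 1, ∫_0^π sin²(nx) dx = ∫_0^π cos²(nx) dx = π/2; for n ≠ n', ∫_0^π sin(nx)sin(n'x) dx = ∫_0^π cos(nx)cos(n'x) dx = 0; and by product-to-sum, ∫_0^π sin(nx)cos(n'x) dx = ½∫_0^π [sin((n+n')x) + sin((n−n')x)] dx, which is 0 when n+n' is even and 2n/(n²−n'²) when n+n' is odd (it need not vanish on (0, π)).
  u² squared terms: (-2)²·∫cos(2x)² dx = 4·π/2 = 2*π;  (-2)²·∫sin(3x)² dx = 4·π/2 = 2*π.
  u² cross terms: 2·(-2)·(-2)·∫cos(2x)·sin(3x) dx = 8·(6/5) = 48/5.
  So ∫_0^π u² dx = 2*π + 2*π + 48/5 = 48/5 + 4*π.
  (u')² squared terms: (-6)²·∫cos(3x)² dx = 36·π/2 = 18*π;  (4)²·∫sin(2x)² dx = 16·π/2 = 8*π.
  (u')² cross terms: 2·(-6)·(4)·∫cos(3x)·sin(2x) dx = -48·(-4/5) = 192/5.
  So ∫_0^π (u')² dx = 18*π + 8*π + 192/5 = 192/5 + 26*π.
||u||_{H^1}^2 = (48/5 + 4*π) + (192/5 + 26*π) = 48 + 30*π.


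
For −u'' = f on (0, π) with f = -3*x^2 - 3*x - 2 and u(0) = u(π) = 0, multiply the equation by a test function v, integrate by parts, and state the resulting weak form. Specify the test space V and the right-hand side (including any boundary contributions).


V = H^1_0(0, π) (so v(0) = v(π) = 0); weak form: ∫_0^π u'v' dx = ∫_0^π (-3*x^2 - 3*x - 2) v dx for all v ∈ V.

Multiply both sides by a test function v and integrate from 0 to π:
  ∫_0^π −u''(x) v(x) dx = ∫_0^π f(x) v(x) dx.
Integrate the LHS by parts once:
  ∫_0^π −u'' v dx = −[u'(x) v(x)]_0^π + ∫_0^π u'(x) v'(x) dx.
Thus ∫_0^π u'(x) v'(x) dx = ∫_0^π f(x) v(x) dx + [u'(x) v(x)]_0^π.
Choose V so that boundary terms are either known or forced to vanish.
u is Dirichlet: u(0) = u(π) = 0. Let V = H^1_0(0, π); then v(0) = v(π) = 0, and [u' v]_0^π = 0.
Weak formulation: find u (satisfying any essential BC) such that ∫_0^π u'(x) v'(x) dx = ∫_0^π f v dx for all v ∈ V.
Substituting f(x) = -3*x^2 - 3*x - 2, the right-hand side is ∫_0^π (-3*x^2 - 3*x - 2) v dx.


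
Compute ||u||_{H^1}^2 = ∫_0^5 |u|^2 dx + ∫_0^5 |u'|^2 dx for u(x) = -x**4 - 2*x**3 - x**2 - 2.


||u||_{H^1}^2 = 105116395/126

The H^1 norm (squared) on an interval (0, L) is
  ||u||_{H^1}^2 = ∫_0^L u(x)^2 dx + ∫_0^L u'(x)^2 dx.
Compute u'(x) = -4*x**3 - 6*x**2 - 2*x.
Then u(x)^2 = x**8 + 4*x**7 + 6*x**6 + 4*x**5 + 5*x**4 + 8*x**3 + 4*x**2 + 4 and u'(x)^2 = 16*x**6 + 48*x**5 + 52*x**4 + 24*x**3 + 4*x**2.
Integrate each monomial from 0 to 5 using ∫_0^5 c·x^n dx = c·5^(n+1)/(n+1):
  ∫_0^5 u(x)^2 dx = ∫_0^5 (x^8 + 4*x^7 + 6*x^6 + 4*x^5 + 5*x^4 + 8*x^3 + 4*x^2 + 4) dx. Term by term:
    ∫_0^5 x^8 dx = 1953125/9;  ∫_0^5 4*x^7 dx = 390625/2;  ∫_0^5 6*x^6 dx = 468750/7;
    ∫_0^5 4*x^5 dx = 31250/3;  ∫_0^5 5*x^4 dx = 3125;  ∫_0^5 8*x^3 dx = 1250;
    ∫_0^5 4*x^2 dx = 500/3;  ∫_0^5 4 dx = 20.
  Sum: 1953125/9 + 390625/2 + 468750/7 + 31250/3 + 3125 + 1250 + 500/3 + 20 = 62277895/126.
  ∫_0^5 u'(x)^2 dx = ∫_0^5 (16*x^6 + 48*x^5 + 52*x^4 + 24*x^3 + 4*x^2) dx. Term by term:
    ∫_0^5 16*x^6 dx = 1250000/7;  ∫_0^5 48*x^5 dx = 125000;  ∫_0^5 52*x^4 dx = 32500;
    ∫_0^5 24*x^3 dx = 3750;  ∫_0^5 4*x^2 dx = 500/3.
  Sum: 1250000/7 + 125000 + 32500 + 3750 + 500/3 = 7139750/21.
Adding: ||u||_{H^1}^2 = 62277895/126 + 7139750/21 = 105116395/126.


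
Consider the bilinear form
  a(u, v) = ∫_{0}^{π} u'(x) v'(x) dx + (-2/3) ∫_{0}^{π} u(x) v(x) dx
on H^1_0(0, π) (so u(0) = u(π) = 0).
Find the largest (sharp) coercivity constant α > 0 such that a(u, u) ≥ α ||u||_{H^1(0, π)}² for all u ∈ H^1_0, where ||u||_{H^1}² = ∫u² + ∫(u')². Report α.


α = 1/6

Coercivity of a(·,·) on H^1_0(0, π) means a(u, u) ≥ α ||u||_{H^1}² for every u ∈ H^1_0.
The interval has length L = π, and Poincaré/coercivity depend only on L. Here a(u, u) = ∫(u')² + (-2/3)·∫u².
Here c = -2/3 < 0 with |c| < (π/L)² = 1, so coercivity still holds. The condition a(u,u) ≥ α||u||_{H^1}² reads (1−α)∫(u')² ≥ (α−c)∫u². Any admissible α is ≤ 1 (rapidly oscillating u have ∫u²/∫(u')² → 0), and α = 1 would force 0 ≥ (1−c)∫u², impossible since c < 1; so 1−α > 0. By the sharp Poincaré inequality on H^1_0 of an interval of length L, ∫(u')² ≥ (π/L)²∫u² with equality for the first sine mode sin(π(x−x₀)/L) (x₀ the left endpoint), so the inequality holds for all u iff (1−α)(π/L)² ≥ α − c, i.e. α ≤ ((π/L)² + c)/((π/L)² + 1) = (1 + c(L/π)²)/(1 + (L/π)²). (Direct route, valid since c ≤ 0: Poincaré gives c∫u² ≥ c(L/π)²∫(u')², so a(u,u) ≥ (1 + c(L/π)²)∫(u')², while ||u||_{H^1}² ≤ (1 + (L/π)²)∫(u')²; dividing yields the same α.) With (π/L)² = 1 and c = -2/3, the largest admissible constant is α = ((π/L)² + c)/((π/L)² + 1).
Simplifying, α = 1/6.


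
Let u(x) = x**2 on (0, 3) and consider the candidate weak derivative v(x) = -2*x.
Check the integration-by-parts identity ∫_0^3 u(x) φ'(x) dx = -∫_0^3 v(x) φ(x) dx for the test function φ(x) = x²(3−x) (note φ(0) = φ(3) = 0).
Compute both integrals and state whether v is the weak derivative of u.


LHS = -243/10, RHS = 243/10. No, v is not the weak derivative of u.

u(x) = x**2, classical derivative u'(x) = 2*x.
φ(x) = x²(3−x), so φ'(x) = 3*x*(2 - x).
Note φ(0) = φ(3) = 0, so the boundary term u·φ vanishes.
LHS = ∫_0^3 u(x) φ'(x) dx = ∫_0^3 (-3*x^4 + 6*x^3) dx. Term by term:
  ∫_0^3 -3*x^4 dx = -729/5;  ∫_0^3 6*x^3 dx = 243/2.
Sum: -729/5 + 243/2 = -243/10.
So LHS = -243/10.
∫_0^3 v(x) φ(x) dx = ∫_0^3 (2*x^4 - 6*x^3) dx. Term by term:
  ∫_0^3 2*x^4 dx = 486/5;  ∫_0^3 -6*x^3 dx = -243/2.
Sum: 486/5 − 243/2 = -243/10.
So RHS = -∫_0^3 v(x) φ(x) dx = 243/10.
LHS − RHS = -243/5 ≠ 0, so the identity fails.
(For a valid weak derivative the identity must hold for EVERY test function, in particular this one. The failure shows v is NOT the weak derivative of u.)
Correct weak derivative would be u'(x) = 2*x.


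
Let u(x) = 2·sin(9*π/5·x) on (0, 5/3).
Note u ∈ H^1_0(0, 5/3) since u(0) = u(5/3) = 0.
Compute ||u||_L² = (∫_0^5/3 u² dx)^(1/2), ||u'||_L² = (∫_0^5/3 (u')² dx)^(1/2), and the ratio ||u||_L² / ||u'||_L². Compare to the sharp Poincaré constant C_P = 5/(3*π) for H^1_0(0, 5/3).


||u||_L² / ||u'||_L² = 5/(9*π) < C_P = 5/(3*π).

u(x) = 2·sin(9*π/5·x), so u'(x) = 18*π*cos(9*π*x/5)/5.
Writing u(x) = A·sin(kπx/L) with A = 2 and k = 3, use ∫_0^L sin²(kπx/L) dx = L/2 and ∫_0^L cos²(kπx/L) dx = L/2.
u² = 4·sin²(9*π/5·x) and (u')² = 324*π^2/25·cos²(9*π/5·x), and each of sin², cos² integrates to L/2 = 5/6 over (0, 5/3).
∫_0^5/3 u² dx = 10/3, so ||u||_L² = sqrt(30)/3.
∫_0^5/3 (u')² dx = 54*π^2/5, so ||u'||_L² = 3*sqrt(30)*π/5.
Ratio ||u||_L² / ||u'||_L² = 5/(9*π).
Sharp Poincaré constant on H^1_0(0, 5/3) is C_P = L/π = 5/(3*π), achieved by sin(3*π/5·x).
This is the k = 3 harmonic; the ratio L/(kπ) is strictly less than C_P = L/π, consistent with the sharp inequality ||u||_L² ≤ C_P ||u'||_L².


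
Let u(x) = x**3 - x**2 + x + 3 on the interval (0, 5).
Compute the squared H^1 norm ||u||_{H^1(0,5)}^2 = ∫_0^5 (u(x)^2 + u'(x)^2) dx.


||u||_{H^1}^2 = 87400/7

The H^1 norm (squared) on an interval (0, L) is
  ||u||_{H^1}^2 = ∫_0^L u(x)^2 dx + ∫_0^L u'(x)^2 dx.
Compute u'(x) = 3*x**2 - 2*x + 1.
Then u(x)^2 = x**6 - 2*x**5 + 3*x**4 + 4*x**3 - 5*x**2 + 6*x + 9 and u'(x)^2 = 9*x**4 - 12*x**3 + 10*x**2 - 4*x + 1.
Integrate each monomial from 0 to 5 using ∫_0^5 c·x^n dx = c·5^(n+1)/(n+1):
  ∫_0^5 u(x)^2 dx = ∫_0^5 (x^6 - 2*x^5 + 3*x^4 + 4*x^3 - 5*x^2 + 6*x + 9) dx. Term by term:
    ∫_0^5 x^6 dx = 78125/7;  ∫_0^5 -2*x^5 dx = -15625/3;  ∫_0^5 3*x^4 dx = 1875;
    ∫_0^5 4*x^3 dx = 625;  ∫_0^5 -5*x^2 dx = -625/3;  ∫_0^5 6*x dx = 75;
    ∫_0^5 9 dx = 45.
  Sum: 78125/7 − 15625/3 + 1875 + 625 − 625/3 + 75 + 45 = 175645/21.
  ∫_0^5 u'(x)^2 dx = ∫_0^5 (9*x^4 - 12*x^3 + 10*x^2 - 4*x + 1) dx. Term by term:
    ∫_0^5 9*x^4 dx = 5625;  ∫_0^5 -12*x^3 dx = -1875;  ∫_0^5 10*x^2 dx = 1250/3;
    ∫_0^5 -4*x dx = -50;  ∫_0^5 1 dx = 5.
  Sum: 5625 − 1875 + 1250/3 − 50 + 5 = 12365/3.
Adding: ||u||_{H^1}^2 = 175645/21 + 12365/3 = 87400/7.


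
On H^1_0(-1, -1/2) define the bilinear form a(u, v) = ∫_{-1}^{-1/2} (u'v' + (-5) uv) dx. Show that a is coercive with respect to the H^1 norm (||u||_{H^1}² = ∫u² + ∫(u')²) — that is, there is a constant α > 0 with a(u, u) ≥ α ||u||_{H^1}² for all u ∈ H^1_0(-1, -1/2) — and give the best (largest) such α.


α = (-5 + 4*π^2)/(1 + 4*π^2)

Coercivity of a(·,·) on H^1_0(-1, -1/2) means a(u, u) ≥ α ||u||_{H^1}² for every u ∈ H^1_0.
The interval has length L = 1/2, and Poincaré/coercivity depend only on L. Here a(u, u) = ∫(u')² + (-5)·∫u².
Here c = -5 < 0 with |c| < (π/L)² = 4*π^2, so coercivity still holds. The condition a(u,u) ≥ α||u||_{H^1}² reads (1−α)∫(u')² ≥ (α−c)∫u². Any admissible α is ≤ 1 (rapidly oscillating u have ∫u²/∫(u')² → 0), and α = 1 would force 0 ≥ (1−c)∫u², impossible since c < 1; so 1−α > 0. By the sharp Poincaré inequality on H^1_0 of an interval of length L, ∫(u')² ≥ (π/L)²∫u² with equality for the first sine mode sin(π(x−x₀)/L) (x₀ the left endpoint), so the inequality holds for all u iff (1−α)(π/L)² ≥ α − c, i.e. α ≤ ((π/L)² + c)/((π/L)² + 1) = (1 + c(L/π)²)/(1 + (L/π)²). (Direct route, valid since c ≤ 0: Poincaré gives c∫u² ≥ c(L/π)²∫(u')², so a(u,u) ≥ (1 + c(L/π)²)∫(u')², while ||u||_{H^1}² ≤ (1 + (L/π)²)∫(u')²; dividing yields the same α.) With (π/L)² = 4*π^2 and c = -5, the largest admissible constant is α = ((π/L)² + c)/((π/L)² + 1).
Simplifying, α = (-5 + 4*π^2)/(1 + 4*π^2).


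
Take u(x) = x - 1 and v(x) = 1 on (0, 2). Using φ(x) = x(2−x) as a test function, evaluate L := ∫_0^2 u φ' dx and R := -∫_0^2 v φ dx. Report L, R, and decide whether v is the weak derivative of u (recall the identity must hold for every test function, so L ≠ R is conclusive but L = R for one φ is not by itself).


LHS = -4/3, RHS = -4/3. Yes, v = u' weakly.

u(x) = x - 1, classical derivative u'(x) = 1.
φ(x) = x(2−x), so φ'(x) = 2 - 2*x.
Note φ(0) = φ(2) = 0, so the boundary term u·φ vanishes.
LHS = ∫_0^2 u(x) φ'(x) dx = ∫_0^2 (-2*x^2 + 4*x - 2) dx. Term by term:
  ∫_0^2 -2*x^2 dx = -16/3;  ∫_0^2 4*x dx = 8;  ∫_0^2 -2 dx = -4.
Sum: -16/3 + 8 − 4 = -4/3.
So LHS = -4/3.
∫_0^2 v(x) φ(x) dx = ∫_0^2 (-x^2 + 2*x) dx. Term by term:
  ∫_0^2 -x^2 dx = -8/3;  ∫_0^2 2*x dx = 4.
Sum: -8/3 + 4 = 4/3.
So RHS = -∫_0^2 v(x) φ(x) dx = -4/3.
LHS = RHS, so the identity holds for this test φ.
Moreover u is smooth here and v(x) = u'(x) = 1 pointwise, so the identity holds for every test function. Hence v is the weak derivative of u.


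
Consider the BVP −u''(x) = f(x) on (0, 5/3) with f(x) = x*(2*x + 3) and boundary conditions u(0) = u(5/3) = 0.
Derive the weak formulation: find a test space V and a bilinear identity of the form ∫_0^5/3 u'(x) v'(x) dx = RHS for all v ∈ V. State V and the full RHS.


V = H^1_0(0, 5/3) (so v(0) = v(5/3) = 0); weak form: ∫_0^5/3 u'v' dx = ∫_0^5/3 (x*(2*x + 3)) v dx for all v ∈ V.

Multiply both sides by a test function v and integrate from 0 to 5/3:
  ∫_0^5/3 −u''(x) v(x) dx = ∫_0^5/3 f(x) v(x) dx.
Integrate the LHS by parts once:
  ∫_0^5/3 −u'' v dx = −[u'(x) v(x)]_0^5/3 + ∫_0^5/3 u'(x) v'(x) dx.
Thus ∫_0^5/3 u'(x) v'(x) dx = ∫_0^5/3 f(x) v(x) dx + [u'(x) v(x)]_0^5/3.
Choose V so that boundary terms are either known or forced to vanish.
u is Dirichlet: u(0) = u(5/3) = 0. Let V = H^1_0(0, 5/3); then v(0) = v(5/3) = 0, and [u' v]_0^5/3 = 0.
Weak formulation: find u (satisfying any essential BC) such that ∫_0^5/3 u'(x) v'(x) dx = ∫_0^5/3 f v dx for all v ∈ V.
Substituting f(x) = x*(2*x + 3), the right-hand side is ∫_0^5/3 (x*(2*x + 3)) v dx.


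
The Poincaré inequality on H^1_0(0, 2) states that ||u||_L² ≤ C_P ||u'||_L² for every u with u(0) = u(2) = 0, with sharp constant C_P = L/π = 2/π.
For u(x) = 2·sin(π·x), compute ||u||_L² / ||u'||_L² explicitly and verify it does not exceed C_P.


||u||_L² / ||u'||_L² = 1/π < C_P = 2/π.

u(x) = 2·sin(π·x), so u'(x) = 2*π*cos(π*x).
Writing u(x) = A·sin(kπx/L) with A = 2 and k = 2, use ∫_0^L sin²(kπx/L) dx = L/2 and ∫_0^L cos²(kπx/L) dx = L/2.
u² = 4·sin²(π·x) and (u')² = 4*π^2·cos²(π·x), and each of sin², cos² integrates to L/2 = 1 over (0, 2).
∫_0^2 u² dx = 4, so ||u||_L² = 2.
∫_0^2 (u')² dx = 4*π^2, so ||u'||_L² = 2*π.
Ratio ||u||_L² / ||u'||_L² = 1/π.
Sharp Poincaré constant on H^1_0(0, 2) is C_P = L/π = 2/π, achieved by sin(π/2·x).
This is the k = 2 harmonic; the ratio L/(kπ) is strictly less than C_P = L/π, consistent with the sharp inequality ||u||_L² ≤ C_P ||u'||_L².


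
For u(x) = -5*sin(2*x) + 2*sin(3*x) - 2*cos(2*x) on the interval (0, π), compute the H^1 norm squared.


||u||_{H^1(0,π)}^2 = -48 + 185*π/2

u'(x) = 4*sin(2*x) - 10*cos(2*x) + 6*cos(3*x).
Expand u² and (u')² and integrate term by term on (0, π), using: for integers n ≥ 1, ∫_0^π sin²(nx) dx = ∫_0^π cos²(nx) dx = π/2; for n ≠ n', ∫_0^π sin(nx)sin(n'x) dx = ∫_0^π cos(nx)cos(n'x) dx = 0; and by product-to-sum, ∫_0^π sin(nx)cos(n'x) dx = ½∫_0^π [sin((n+n')x) + sin((n−n')x)] dx, which is 0 when n+n' is even and 2n/(n²−n'²) when n+n' is odd (it need not vanish on (0, π)).
  u² squared terms: (-5)²·∫sin(2x)² dx = 25·π/2 = 25*π/2;  (-2)²·∫cos(2x)² dx = 4·π/2 = 2*π;  (2)²·∫sin(3x)² dx = 4·π/2 = 2*π.
  u² cross terms: 2·(-5)·(-2)·∫sin(2x)·cos(2x) dx = 20·(0) = 0;  2·(-5)·(2)·∫sin(2x)·sin(3x) dx = -20·(0) = 0;  2·(-2)·(2)·∫cos(2x)·sin(3x) dx = -8·(6/5) = -48/5.
  So ∫_0^π u² dx = 25*π/2 + 2*π + 2*π + 0 + 0 − 48/5 = -48/5 + 33*π/2.
  (u')² squared terms: (-10)²·∫cos(2x)² dx = 100·π/2 = 50*π;  (4)²·∫sin(2x)² dx = 16·π/2 = 8*π;  (6)²·∫cos(3x)² dx = 36·π/2 = 18*π.
  (u')² cross terms: 2·(-10)·(4)·∫cos(2x)·sin(2x) dx = -80·(0) = 0;  2·(-10)·(6)·∫cos(2x)·cos(3x) dx = -120·(0) = 0;  2·(4)·(6)·∫sin(2x)·cos(3x) dx = 48·(-4/5) = -192/5.
  So ∫_0^π (u')² dx = 50*π + 8*π + 18*π + 0 + 0 − 192/5 = -192/5 + 76*π.
||u||_{H^1}^2 = (-48/5 + 33*π/2) + (-192/5 + 76*π) = -48 + 185*π/2.


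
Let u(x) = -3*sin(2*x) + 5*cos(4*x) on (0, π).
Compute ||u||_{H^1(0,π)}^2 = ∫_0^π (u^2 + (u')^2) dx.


||u||_{H^1(0,π)}^2 = 235*π

u'(x) = -20*sin(4*x) - 6*cos(2*x).
Expand u² and (u')² and integrate term by term on (0, π), using: for integers n ≥ 1, ∫_0^π sin²(nx) dx = ∫_0^π cos²(nx) dx = π/2; for n ≠ n', ∫_0^π sin(nx)sin(n'x) dx = ∫_0^π cos(nx)cos(n'x) dx = 0; and by product-to-sum, ∫_0^π sin(nx)cos(n'x) dx = ½∫_0^π [sin((n+n')x) + sin((n−n')x)] dx, which is 0 when n+n' is even and 2n/(n²−n'²) when n+n' is odd (it need not vanish on (0, π)).
  u² squared terms: (-3)²·∫sin(2x)² dx = 9·π/2 = 9*π/2;  (5)²·∫cos(4x)² dx = 25·π/2 = 25*π/2.
  u² cross terms: 2·(-3)·(5)·∫sin(2x)·cos(4x) dx = -30·(0) = 0.
  So ∫_0^π u² dx = 9*π/2 + 25*π/2 + 0 = 17*π.
  (u')² squared terms: (-20)²·∫sin(4x)² dx = 400·π/2 = 200*π;  (-6)²·∫cos(2x)² dx = 36·π/2 = 18*π.
  (u')² cross terms: 2·(-20)·(-6)·∫sin(4x)·cos(2x) dx = 240·(0) = 0.
  So ∫_0^π (u')² dx = 200*π + 18*π + 0 = 218*π.
||u||_{H^1}^2 = (17*π) + (218*π) = 235*π.


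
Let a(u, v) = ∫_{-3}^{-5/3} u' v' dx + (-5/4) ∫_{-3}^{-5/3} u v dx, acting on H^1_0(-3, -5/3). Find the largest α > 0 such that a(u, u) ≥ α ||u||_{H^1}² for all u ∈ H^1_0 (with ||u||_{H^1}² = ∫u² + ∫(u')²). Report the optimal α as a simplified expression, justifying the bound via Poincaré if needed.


α = (-20 + 9*π^2)/(16 + 9*π^2)

Coercivity of a(·,·) on H^1_0(-3, -5/3) means a(u, u) ≥ α ||u||_{H^1}² for every u ∈ H^1_0.
The interval has length L = 4/3, and Poincaré/coercivity depend only on L. Here a(u, u) = ∫(u')² + (-5/4)·∫u².
Here c = -5/4 < 0 with |c| < (π/L)² = 9*π^2/16, so coercivity still holds. The condition a(u,u) ≥ α||u||_{H^1}² reads (1−α)∫(u')² ≥ (α−c)∫u². Any admissible α is ≤ 1 (rapidly oscillating u have ∫u²/∫(u')² → 0), and α = 1 would force 0 ≥ (1−c)∫u², impossible since c < 1; so 1−α > 0. By the sharp Poincaré inequality on H^1_0 of an interval of length L, ∫(u')² ≥ (π/L)²∫u² with equality for the first sine mode sin(π(x−x₀)/L) (x₀ the left endpoint), so the inequality holds for all u iff (1−α)(π/L)² ≥ α − c, i.e. α ≤ ((π/L)² + c)/((π/L)² + 1) = (1 + c(L/π)²)/(1 + (L/π)²). (Direct route, valid since c ≤ 0: Poincaré gives c∫u² ≥ c(L/π)²∫(u')², so a(u,u) ≥ (1 + c(L/π)²)∫(u')², while ||u||_{H^1}² ≤ (1 + (L/π)²)∫(u')²; dividing yields the same α.) With (π/L)² = 9*π^2/16 and c = -5/4, the largest admissible constant is α = ((π/L)² + c)/((π/L)² + 1).
Simplifying, α = (-20 + 9*π^2)/(16 + 9*π^2).


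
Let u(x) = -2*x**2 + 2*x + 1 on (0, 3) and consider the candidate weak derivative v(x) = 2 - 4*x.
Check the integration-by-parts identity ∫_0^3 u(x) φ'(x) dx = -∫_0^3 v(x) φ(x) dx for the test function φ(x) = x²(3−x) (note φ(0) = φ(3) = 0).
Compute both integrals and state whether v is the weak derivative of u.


LHS = 351/10, RHS = 351/10. Yes, v = u' weakly.

u(x) = -2*x**2 + 2*x + 1, classical derivative u'(x) = 2 - 4*x.
φ(x) = x²(3−x), so φ'(x) = 3*x*(2 - x).
Note φ(0) = φ(3) = 0, so the boundary term u·φ vanishes.
LHS = ∫_0^3 u(x) φ'(x) dx = ∫_0^3 (6*x^4 - 18*x^3 + 9*x^2 + 6*x) dx. Term by term:
  ∫_0^3 6*x^4 dx = 1458/5;  ∫_0^3 -18*x^3 dx = -729/2;  ∫_0^3 9*x^2 dx = 81;
  ∫_0^3 6*x dx = 27.
Sum: 1458/5 − 729/2 + 81 + 27 = 351/10.
So LHS = 351/10.
∫_0^3 v(x) φ(x) dx = ∫_0^3 (4*x^4 - 14*x^3 + 6*x^2) dx. Term by term:
  ∫_0^3 4*x^4 dx = 972/5;  ∫_0^3 -14*x^3 dx = -567/2;  ∫_0^3 6*x^2 dx = 54.
Sum: 972/5 − 567/2 + 54 = -351/10.
So RHS = -∫_0^3 v(x) φ(x) dx = 351/10.
LHS = RHS, so the identity holds for this test φ.
Moreover u is smooth here and v(x) = u'(x) = 2 - 4*x pointwise, so the identity holds for every test function. Hence v is the weak derivative of u.


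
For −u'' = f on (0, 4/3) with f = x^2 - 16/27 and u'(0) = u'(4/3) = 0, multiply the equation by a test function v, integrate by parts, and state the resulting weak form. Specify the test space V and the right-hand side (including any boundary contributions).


V = H^1(0, 4/3) (no boundary constraint on v; u is determined up to an additive constant); weak form: ∫_0^4/3 u'v' dx = ∫_0^4/3 (x^2 - 16/27) v dx for all v ∈ V.

Multiply both sides by a test function v and integrate from 0 to 4/3:
  ∫_0^4/3 −u''(x) v(x) dx = ∫_0^4/3 f(x) v(x) dx.
Integrate the LHS by parts once:
  ∫_0^4/3 −u'' v dx = −[u'(x) v(x)]_0^4/3 + ∫_0^4/3 u'(x) v'(x) dx.
Thus ∫_0^4/3 u'(x) v'(x) dx = ∫_0^4/3 f(x) v(x) dx + [u'(x) v(x)]_0^4/3.
Choose V so that boundary terms are either known or forced to vanish.
u has homogeneous Neumann: u'(0) = u'(4/3) = 0. So [u' v]_0^4/3 = 0·v(4/3) − 0·v(0) = 0 for any v; take V = H^1(0, 4/3).
Weak formulation: find u (satisfying any essential BC) such that ∫_0^4/3 u'(x) v'(x) dx = ∫_0^4/3 f v dx for all v ∈ V (homogeneous Neumann, so boundary terms vanish).
Substituting f(x) = x^2 - 16/27, the right-hand side is ∫_0^4/3 (x^2 - 16/27) v dx.
Compatibility check (pure Neumann): taking v ≡ 1 ∈ V gives 0 = ∫_0^4/3 f dx + (0) − (0), i.e. ∫_0^4/3 f dx must equal u'(0) − u'(4/3) = 0. Indeed ∫_0^4/3 (x^2 - 16/27) dx = 0, so the data are compatible. The solution is then unique only up to an additive constant (fix it e.g. by requiring ∫_0^4/3 u dx = 0).


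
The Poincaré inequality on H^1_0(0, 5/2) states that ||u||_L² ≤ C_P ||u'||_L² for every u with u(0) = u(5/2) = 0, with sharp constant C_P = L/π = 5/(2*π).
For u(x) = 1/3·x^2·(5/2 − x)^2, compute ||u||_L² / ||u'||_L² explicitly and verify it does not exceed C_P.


||u||_L² / ||u'||_L² = 5*sqrt(3)/12 < C_P = 5/(2*π).

u(x) = 1/3·x^2·(5/2 − x)^2, so u'(x) = x*(2*x - 5)*(4*x - 5)/6.
u(x) = 1/3·x^2·(5/2 − x)^2 vanishes at x = 0 and x = 5/2, so u ∈ H^1_0(0, 5/2). Differentiate via the product rule and integrate the resulting polynomials term by term.
  ∫_0^5/2 u² dx = ∫_0^5/2 (x^8/9 - 10*x^7/9 + 25*x^6/6 - 125*x^5/18 + 625*x^4/144) dx. Term by term:
    ∫_0^5/2 x^8/9 dx = 1953125/41472;  ∫_0^5/2 -10*x^7/9 dx = -1953125/9216;  ∫_0^5/2 25*x^6/6 dx = 1953125/5376;
    ∫_0^5/2 -125*x^5/18 dx = -1953125/6912;  ∫_0^5/2 625*x^4/144 dx = 390625/4608.
  Sum: 1953125/41472 − 1953125/9216 + 1953125/5376 − 1953125/6912 + 390625/4608 = 390625/580608.
  ∫_0^5/2 (u')² dx = ∫_0^5/2 (16*x^6/9 - 40*x^5/3 + 325*x^4/9 - 125*x^3/3 + 625*x^2/36) dx. Term by term:
    ∫_0^5/2 16*x^6/9 dx = 78125/504;  ∫_0^5/2 -40*x^5/3 dx = -78125/144;  ∫_0^5/2 325*x^4/9 dx = 203125/288;
    ∫_0^5/2 -125*x^3/3 dx = -78125/192;  ∫_0^5/2 625*x^2/36 dx = 78125/864.
  Sum: 78125/504 − 78125/144 + 203125/288 − 78125/192 + 78125/864 = 15625/12096.
∫_0^5/2 u² dx = 390625/580608, so ||u||_L² = 625*sqrt(7)/2016.
∫_0^5/2 (u')² dx = 15625/12096, so ||u'||_L² = 125*sqrt(21)/504.
Ratio ||u||_L² / ||u'||_L² = 5*sqrt(3)/12.
Sharp Poincaré constant on H^1_0(0, 5/2) is C_P = L/π = 5/(2*π), achieved by sin(2*π/5·x).
A polynomial bump cannot attain the sharp Poincaré constant (only the first sine eigenfunction does), so the ratio is strictly less than C_P, consistent with ||u||_L² ≤ C_P ||u'||_L².


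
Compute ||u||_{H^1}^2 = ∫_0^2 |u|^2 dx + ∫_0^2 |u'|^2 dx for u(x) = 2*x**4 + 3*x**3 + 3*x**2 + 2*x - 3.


||u||_{H^1}^2 = 1861726/315

The H^1 norm (squared) on an interval (0, L) is
  ||u||_{H^1}^2 = ∫_0^L u(x)^2 dx + ∫_0^L u'(x)^2 dx.
Compute u'(x) = 8*x**3 + 9*x**2 + 6*x + 2.
Then u(x)^2 = 4*x**8 + 12*x**7 + 21*x**6 + 26*x**5 + 9*x**4 - 6*x**3 - 14*x**2 - 12*x + 9 and u'(x)^2 = 64*x**6 + 144*x**5 + 177*x**4 + 140*x**3 + 72*x**2 + 24*x + 4.
Integrate each monomial from 0 to 2 using ∫_0^2 c·x^n dx = c·2^(n+1)/(n+1):
  ∫_0^2 u(x)^2 dx = ∫_0^2 (4*x^8 + 12*x^7 + 21*x^6 + 26*x^5 + 9*x^4 - 6*x^3 - 14*x^2 - 12*x + 9) dx. Term by term:
    ∫_0^2 4*x^8 dx = 2048/9;  ∫_0^2 12*x^7 dx = 384;  ∫_0^2 21*x^6 dx = 384;
    ∫_0^2 26*x^5 dx = 832/3;  ∫_0^2 9*x^4 dx = 288/5;  ∫_0^2 -6*x^3 dx = -24;
    ∫_0^2 -14*x^2 dx = -112/3;  ∫_0^2 -12*x dx = -24;  ∫_0^2 9 dx = 18.
  Sum: 2048/9 + 384 + 384 + 832/3 + 288/5 − 24 − 112/3 − 24 + 18 = 56842/45.
  ∫_0^2 u'(x)^2 dx = ∫_0^2 (64*x^6 + 144*x^5 + 177*x^4 + 140*x^3 + 72*x^2 + 24*x + 4) dx. Term by term:
    ∫_0^2 64*x^6 dx = 8192/7;  ∫_0^2 144*x^5 dx = 1536;  ∫_0^2 177*x^4 dx = 5664/5;
    ∫_0^2 140*x^3 dx = 560;  ∫_0^2 72*x^2 dx = 192;  ∫_0^2 24*x dx = 48;
    ∫_0^2 4 dx = 8.
  Sum: 8192/7 + 1536 + 5664/5 + 560 + 192 + 48 + 8 = 162648/35.
Adding: ||u||_{H^1}^2 = 56842/45 + 162648/35 = 1861726/315.


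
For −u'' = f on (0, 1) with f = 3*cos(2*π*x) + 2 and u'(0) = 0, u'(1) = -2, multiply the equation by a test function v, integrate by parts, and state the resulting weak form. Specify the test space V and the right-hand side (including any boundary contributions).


V = H^1(0, 1) (v unrestricted at boundary; u is determined up to an additive constant); weak form: ∫_0^1 u'v' dx = ∫_0^1 (3*cos(2*π*x) + 2) v dx − 2·v(1) for all v ∈ V.

Multiply both sides by a test function v and integrate from 0 to 1:
  ∫_0^1 −u''(x) v(x) dx = ∫_0^1 f(x) v(x) dx.
Integrate the LHS by parts once:
  ∫_0^1 −u'' v dx = −[u'(x) v(x)]_0^1 + ∫_0^1 u'(x) v'(x) dx.
Thus ∫_0^1 u'(x) v'(x) dx = ∫_0^1 f(x) v(x) dx + [u'(x) v(x)]_0^1.
Choose V so that boundary terms are either known or forced to vanish.
u has inhomogeneous Neumann u'(0) = 0, u'(1) = -2. [u' v]_0^1 = (-2)·v(1) − (0)·v(0) = − 2·v(1). Take V = H^1(0, 1); boundary term becomes part of RHS.
Weak formulation: find u (satisfying any essential BC) such that ∫_0^1 u'(x) v'(x) dx = ∫_0^1 f v dx − 2·v(1) for all v ∈ V (Neumann data are natural BCs: they enter the RHS as boundary terms).
Substituting f(x) = 3*cos(2*π*x) + 2, the right-hand side is ∫_0^1 (3*cos(2*π*x) + 2) v dx − 2·v(1).
Compatibility check (pure Neumann): taking v ≡ 1 ∈ V gives 0 = ∫_0^1 f dx + (-2) − (0), i.e. ∫_0^1 f dx must equal u'(0) − u'(1) = 2. Indeed ∫_0^1 (3*cos(2*π*x) + 2) dx = 2, so the data are compatible. The solution is then unique only up to an additive constant (fix it e.g. by requiring ∫_0^1 u dx = 0).


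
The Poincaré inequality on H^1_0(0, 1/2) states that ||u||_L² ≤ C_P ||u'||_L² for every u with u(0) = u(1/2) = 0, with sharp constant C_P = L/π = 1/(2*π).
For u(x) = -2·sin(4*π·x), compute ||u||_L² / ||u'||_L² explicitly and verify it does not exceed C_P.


||u||_L² / ||u'||_L² = 1/(4*π) < C_P = 1/(2*π).

u(x) = -2·sin(4*π·x), so u'(x) = -8*π*cos(4*π*x).
Writing u(x) = A·sin(kπx/L) with A = -2 and k = 2, use ∫_0^L sin²(kπx/L) dx = L/2 and ∫_0^L cos²(kπx/L) dx = L/2.
u² = 4·sin²(4*π·x) and (u')² = 64*π^2·cos²(4*π·x), and each of sin², cos² integrates to L/2 = 1/4 over (0, 1/2).
∫_0^1/2 u² dx = 1, so ||u||_L² = 1.
∫_0^1/2 (u')² dx = 16*π^2, so ||u'||_L² = 4*π.
Ratio ||u||_L² / ||u'||_L² = 1/(4*π).
Sharp Poincaré constant on H^1_0(0, 1/2) is C_P = L/π = 1/(2*π), achieved by sin(2*π·x).
This is the k = 2 harmonic; the ratio L/(kπ) is strictly less than C_P = L/π, consistent with the sharp inequality ||u||_L² ≤ C_P ||u'||_L².


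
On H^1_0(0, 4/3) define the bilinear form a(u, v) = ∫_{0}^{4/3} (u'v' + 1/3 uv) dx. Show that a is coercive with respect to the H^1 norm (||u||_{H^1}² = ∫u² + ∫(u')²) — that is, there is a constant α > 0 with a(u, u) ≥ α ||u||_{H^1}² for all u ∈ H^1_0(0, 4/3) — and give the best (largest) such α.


α = (16 + 27*π^2)/(3*(16 + 9*π^2))

Coercivity of a(·,·) on H^1_0(0, 4/3) means a(u, u) ≥ α ||u||_{H^1}² for every u ∈ H^1_0.
The interval has length L = 4/3, and Poincaré/coercivity depend only on L. Here a(u, u) = ∫(u')² + (1/3)·∫u².
Here 0 < c = 1/3 < 1. The condition a(u,u) ≥ α||u||_{H^1}² reads (1−α)∫(u')² ≥ (α−c)∫u². Any admissible α is ≤ 1 (rapidly oscillating u have ∫u²/∫(u')² → 0), and α = 1 would force 0 ≥ (1−c)∫u², impossible since c < 1; so 1−α > 0. By the sharp Poincaré inequality on H^1_0 of an interval of length L, ∫(u')² ≥ (π/L)²∫u² with equality for the first sine mode sin(π(x−x₀)/L) (x₀ the left endpoint), so the inequality holds for all u iff (1−α)(π/L)² ≥ α − c, i.e. α ≤ ((π/L)² + c)/((π/L)² + 1) = (1 + c(L/π)²)/(1 + (L/π)²). With (π/L)² = 9*π^2/16 and c = 1/3, the largest admissible constant is α = ((π/L)² + c)/((π/L)² + 1).
Simplifying, α = (16 + 27*π^2)/(3*(16 + 9*π^2)).


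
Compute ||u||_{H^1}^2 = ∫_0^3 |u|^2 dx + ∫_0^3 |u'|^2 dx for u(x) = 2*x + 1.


||u||_{H^1}^2 = 69

The H^1 norm (squared) on an interval (0, L) is
  ||u||_{H^1}^2 = ∫_0^L u(x)^2 dx + ∫_0^L u'(x)^2 dx.
Compute u'(x) = 2.
Then u(x)^2 = 4*x**2 + 4*x + 1 and u'(x)^2 = 4.
Integrate each monomial from 0 to 3 using ∫_0^3 c·x^n dx = c·3^(n+1)/(n+1):
  ∫_0^3 u(x)^2 dx = ∫_0^3 (4*x^2 + 4*x + 1) dx. Term by term:
    ∫_0^3 4*x^2 dx = 36;  ∫_0^3 4*x dx = 18;  ∫_0^3 1 dx = 3.
  Sum: 36 + 18 + 3 = 57.
  ∫_0^3 u'(x)^2 dx = ∫_0^3 (4) dx. Term by term:
    ∫_0^3 4 dx = 12.
Adding: ||u||_{H^1}^2 = 57 + 12 = 69.


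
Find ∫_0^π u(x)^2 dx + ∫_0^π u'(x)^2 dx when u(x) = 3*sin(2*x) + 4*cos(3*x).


||u||_{H^1(0,π)}^2 = -192 + 205*π/2

u'(x) = -12*sin(3*x) + 6*cos(2*x).
Expand u² and (u')² and integrate term by term on (0, π), using: for integers n ≥ 1, ∫_0^π sin²(nx) dx = ∫_0^π cos²(nx) dx = π/2; for n ≠ n', ∫_0^π sin(nx)sin(n'x) dx = ∫_0^π cos(nx)cos(n'x) dx = 0; and by product-to-sum, ∫_0^π sin(nx)cos(n'x) dx = ½∫_0^π [sin((n+n')x) + sin((n−n')x)] dx, which is 0 when n+n' is even and 2n/(n²−n'²) when n+n' is odd (it need not vanish on (0, π)).
  u² squared terms: (3)²·∫sin(2x)² dx = 9·π/2 = 9*π/2;  (4)²·∫cos(3x)² dx = 16·π/2 = 8*π.
  u² cross terms: 2·(3)·(4)·∫sin(2x)·cos(3x) dx = 24·(-4/5) = -96/5.
  So ∫_0^π u² dx = 9*π/2 + 8*π − 96/5 = -96/5 + 25*π/2.
  (u')² squared terms: (-12)²·∫sin(3x)² dx = 144·π/2 = 72*π;  (6)²·∫cos(2x)² dx = 36·π/2 = 18*π.
  (u')² cross terms: 2·(-12)·(6)·∫sin(3x)·cos(2x) dx = -144·(6/5) = -864/5.
  So ∫_0^π (u')² dx = 72*π + 18*π − 864/5 = -864/5 + 90*π.
||u||_{H^1}^2 = (-96/5 + 25*π/2) + (-864/5 + 90*π) = -192 + 205*π/2.


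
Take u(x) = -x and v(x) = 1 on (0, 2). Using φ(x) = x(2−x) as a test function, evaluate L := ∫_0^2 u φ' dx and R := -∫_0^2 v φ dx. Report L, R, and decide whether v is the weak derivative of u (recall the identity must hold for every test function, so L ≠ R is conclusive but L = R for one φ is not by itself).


LHS = 4/3, RHS = -4/3. No, v is not the weak derivative of u.

u(x) = -x, classical derivative u'(x) = -1.
φ(x) = x(2−x), so φ'(x) = 2 - 2*x.
Note φ(0) = φ(2) = 0, so the boundary term u·φ vanishes.
LHS = ∫_0^2 u(x) φ'(x) dx = ∫_0^2 (2*x^2 - 2*x) dx. Term by term:
  ∫_0^2 2*x^2 dx = 16/3;  ∫_0^2 -2*x dx = -4.
Sum: 16/3 − 4 = 4/3.
So LHS = 4/3.
∫_0^2 v(x) φ(x) dx = ∫_0^2 (-x^2 + 2*x) dx. Term by term:
  ∫_0^2 -x^2 dx = -8/3;  ∫_0^2 2*x dx = 4.
Sum: -8/3 + 4 = 4/3.
So RHS = -∫_0^2 v(x) φ(x) dx = -4/3.
LHS − RHS = 8/3 ≠ 0, so the identity fails.
(For a valid weak derivative the identity must hold for EVERY test function, in particular this one. The failure shows v is NOT the weak derivative of u.)
Correct weak derivative would be u'(x) = -1.


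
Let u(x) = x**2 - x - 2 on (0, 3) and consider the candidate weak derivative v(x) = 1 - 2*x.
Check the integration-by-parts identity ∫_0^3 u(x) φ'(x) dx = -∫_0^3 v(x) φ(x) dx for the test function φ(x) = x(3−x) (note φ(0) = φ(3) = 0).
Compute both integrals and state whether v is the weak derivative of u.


LHS = -9, RHS = 9. No, v is not the weak derivative of u.

u(x) = x**2 - x - 2, classical derivative u'(x) = 2*x - 1.
φ(x) = x(3−x), so φ'(x) = 3 - 2*x.
Note φ(0) = φ(3) = 0, so the boundary term u·φ vanishes.
LHS = ∫_0^3 u(x) φ'(x) dx = ∫_0^3 (-2*x^3 + 5*x^2 + x - 6) dx. Term by term:
  ∫_0^3 -2*x^3 dx = -81/2;  ∫_0^3 5*x^2 dx = 45;  ∫_0^3 x dx = 9/2;
  ∫_0^3 -6 dx = -18.
Sum: -81/2 + 45 + 9/2 − 18 = -9.
So LHS = -9.
∫_0^3 v(x) φ(x) dx = ∫_0^3 (2*x^3 - 7*x^2 + 3*x) dx. Term by term:
  ∫_0^3 2*x^3 dx = 81/2;  ∫_0^3 -7*x^2 dx = -63;  ∫_0^3 3*x dx = 27/2.
Sum: 81/2 − 63 + 27/2 = -9.
So RHS = -∫_0^3 v(x) φ(x) dx = 9.
LHS − RHS = -18 ≠ 0, so the identity fails.
(For a valid weak derivative the identity must hold for EVERY test function, in particular this one. The failure shows v is NOT the weak derivative of u.)
Correct weak derivative would be u'(x) = 2*x - 1.


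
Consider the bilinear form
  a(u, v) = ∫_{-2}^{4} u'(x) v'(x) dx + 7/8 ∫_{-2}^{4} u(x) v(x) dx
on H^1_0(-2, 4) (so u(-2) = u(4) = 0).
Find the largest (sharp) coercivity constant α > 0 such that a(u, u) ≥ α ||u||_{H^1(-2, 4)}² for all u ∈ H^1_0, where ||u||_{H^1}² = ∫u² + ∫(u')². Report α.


α = (π^2 + 63/2)/(π^2 + 36)

Coercivity of a(·,·) on H^1_0(-2, 4) means a(u, u) ≥ α ||u||_{H^1}² for every u ∈ H^1_0.
The interval has length L = 6, and Poincaré/coercivity depend only on L. Here a(u, u) = ∫(u')² + (7/8)·∫u².
Here 0 < c = 7/8 < 1. The condition a(u,u) ≥ α||u||_{H^1}² reads (1−α)∫(u')² ≥ (α−c)∫u². Any admissible α is ≤ 1 (rapidly oscillating u have ∫u²/∫(u')² → 0), and α = 1 would force 0 ≥ (1−c)∫u², impossible since c < 1; so 1−α > 0. By the sharp Poincaré inequality on H^1_0 of an interval of length L, ∫(u')² ≥ (π/L)²∫u² with equality for the first sine mode sin(π(x−x₀)/L) (x₀ the left endpoint), so the inequality holds for all u iff (1−α)(π/L)² ≥ α − c, i.e. α ≤ ((π/L)² + c)/((π/L)² + 1) = (1 + c(L/π)²)/(1 + (L/π)²). With (π/L)² = π^2/36 and c = 7/8, the largest admissible constant is α = ((π/L)² + c)/((π/L)² + 1).
Simplifying, α = (π^2 + 63/2)/(π^2 + 36).


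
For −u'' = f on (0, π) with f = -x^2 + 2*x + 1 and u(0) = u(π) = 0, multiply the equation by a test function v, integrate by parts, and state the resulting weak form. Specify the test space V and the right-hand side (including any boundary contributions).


V = H^1_0(0, π) (so v(0) = v(π) = 0); weak form: ∫_0^π u'v' dx = ∫_0^π (-x^2 + 2*x + 1) v dx for all v ∈ V.

Multiply both sides by a test function v and integrate from 0 to π:
  ∫_0^π −u''(x) v(x) dx = ∫_0^π f(x) v(x) dx.
Integrate the LHS by parts once:
  ∫_0^π −u'' v dx = −[u'(x) v(x)]_0^π + ∫_0^π u'(x) v'(x) dx.
Thus ∫_0^π u'(x) v'(x) dx = ∫_0^π f(x) v(x) dx + [u'(x) v(x)]_0^π.
Choose V so that boundary terms are either known or forced to vanish.
u is Dirichlet: u(0) = u(π) = 0. Let V = H^1_0(0, π); then v(0) = v(π) = 0, and [u' v]_0^π = 0.
Weak formulation: find u (satisfying any essential BC) such that ∫_0^π u'(x) v'(x) dx = ∫_0^π f v dx for all v ∈ V.
Substituting f(x) = -x^2 + 2*x + 1, the right-hand side is ∫_0^π (-x^2 + 2*x + 1) v dx.


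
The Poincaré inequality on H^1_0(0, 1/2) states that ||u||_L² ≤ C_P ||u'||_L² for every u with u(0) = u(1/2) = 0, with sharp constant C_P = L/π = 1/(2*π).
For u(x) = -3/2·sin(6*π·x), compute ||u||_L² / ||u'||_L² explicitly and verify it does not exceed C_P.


||u||_L² / ||u'||_L² = 1/(6*π) < C_P = 1/(2*π).

u(x) = -3/2·sin(6*π·x), so u'(x) = -9*π*cos(6*π*x).
Writing u(x) = A·sin(kπx/L) with A = -3/2 and k = 3, use ∫_0^L sin²(kπx/L) dx = L/2 and ∫_0^L cos²(kπx/L) dx = L/2.
u² = 9/4·sin²(6*π·x) and (u')² = 81*π^2·cos²(6*π·x), and each of sin², cos² integrates to L/2 = 1/4 over (0, 1/2).
∫_0^1/2 u² dx = 9/16, so ||u||_L² = 3/4.
∫_0^1/2 (u')² dx = 81*π^2/4, so ||u'||_L² = 9*π/2.
Ratio ||u||_L² / ||u'||_L² = 1/(6*π).
Sharp Poincaré constant on H^1_0(0, 1/2) is C_P = L/π = 1/(2*π), achieved by sin(2*π·x).
This is the k = 3 harmonic; the ratio L/(kπ) is strictly less than C_P = L/π, consistent with the sharp inequality ||u||_L² ≤ C_P ||u'||_L².


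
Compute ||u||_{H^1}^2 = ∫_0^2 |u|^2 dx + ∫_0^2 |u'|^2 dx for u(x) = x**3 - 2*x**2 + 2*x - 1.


||u||_{H^1}^2 = 1514/105

The H^1 norm (squared) on an interval (0, L) is
  ||u||_{H^1}^2 = ∫_0^L u(x)^2 dx + ∫_0^L u'(x)^2 dx.
Compute u'(x) = 3*x**2 - 4*x + 2.
Then u(x)^2 = x**6 - 4*x**5 + 8*x**4 - 10*x**3 + 8*x**2 - 4*x + 1 and u'(x)^2 = 9*x**4 - 24*x**3 + 28*x**2 - 16*x + 4.
Integrate each monomial from 0 to 2 using ∫_0^2 c·x^n dx = c·2^(n+1)/(n+1):
  ∫_0^2 u(x)^2 dx = ∫_0^2 (x^6 - 4*x^5 + 8*x^4 - 10*x^3 + 8*x^2 - 4*x + 1) dx. Term by term:
    ∫_0^2 x^6 dx = 128/7;  ∫_0^2 -4*x^5 dx = -128/3;  ∫_0^2 8*x^4 dx = 256/5;
    ∫_0^2 -10*x^3 dx = -40;  ∫_0^2 8*x^2 dx = 64/3;  ∫_0^2 -4*x dx = -8;
    ∫_0^2 1 dx = 2.
  Sum: 128/7 − 128/3 + 256/5 − 40 + 64/3 − 8 + 2 = 226/105.
  ∫_0^2 u'(x)^2 dx = ∫_0^2 (9*x^4 - 24*x^3 + 28*x^2 - 16*x + 4) dx. Term by term:
    ∫_0^2 9*x^4 dx = 288/5;  ∫_0^2 -24*x^3 dx = -96;  ∫_0^2 28*x^2 dx = 224/3;
    ∫_0^2 -16*x dx = -32;  ∫_0^2 4 dx = 8.
  Sum: 288/5 − 96 + 224/3 − 32 + 8 = 184/15.
Adding: ||u||_{H^1}^2 = 226/105 + 184/15 = 1514/105.


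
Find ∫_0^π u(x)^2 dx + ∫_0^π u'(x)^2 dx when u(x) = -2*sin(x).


||u||_{H^1(0,π)}^2 = 4*π

u'(x) = -2*cos(x).
Expand u² and (u')² and integrate term by term on (0, π), using: for integers n ≥ 1, ∫_0^π sin²(nx) dx = ∫_0^π cos²(nx) dx = π/2; for n ≠ n', ∫_0^π sin(nx)sin(n'x) dx = ∫_0^π cos(nx)cos(n'x) dx = 0; and by product-to-sum, ∫_0^π sin(nx)cos(n'x) dx = ½∫_0^π [sin((n+n')x) + sin((n−n')x)] dx, which is 0 when n+n' is even and 2n/(n²−n'²) when n+n' is odd (it need not vanish on (0, π)).
  u² squared terms: (-2)²·∫sin(x)² dx = 4·π/2 = 2*π.
  So ∫_0^π u² dx = 2*π.
  (u')² squared terms: (-2)²·∫cos(x)² dx = 4·π/2 = 2*π.
  So ∫_0^π (u')² dx = 2*π.
||u||_{H^1}^2 = (2*π) + (2*π) = 4*π.


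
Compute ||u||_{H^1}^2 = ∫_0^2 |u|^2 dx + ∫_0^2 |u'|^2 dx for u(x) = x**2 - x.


||u||_{H^1}^2 = 86/15

The H^1 norm (squared) on an interval (0, L) is
  ||u||_{H^1}^2 = ∫_0^L u(x)^2 dx + ∫_0^L u'(x)^2 dx.
Compute u'(x) = 2*x - 1.
Then u(x)^2 = x**4 - 2*x**3 + x**2 and u'(x)^2 = 4*x**2 - 4*x + 1.
Integrate each monomial from 0 to 2 using ∫_0^2 c·x^n dx = c·2^(n+1)/(n+1):
  ∫_0^2 u(x)^2 dx = ∫_0^2 (x^4 - 2*x^3 + x^2) dx. Term by term:
    ∫_0^2 x^4 dx = 32/5;  ∫_0^2 -2*x^3 dx = -8;  ∫_0^2 x^2 dx = 8/3.
  Sum: 32/5 − 8 + 8/3 = 16/15.
  ∫_0^2 u'(x)^2 dx = ∫_0^2 (4*x^2 - 4*x + 1) dx. Term by term:
    ∫_0^2 4*x^2 dx = 32/3;  ∫_0^2 -4*x dx = -8;  ∫_0^2 1 dx = 2.
  Sum: 32/3 − 8 + 2 = 14/3.
Adding: ||u||_{H^1}^2 = 16/15 + 14/3 = 86/15.


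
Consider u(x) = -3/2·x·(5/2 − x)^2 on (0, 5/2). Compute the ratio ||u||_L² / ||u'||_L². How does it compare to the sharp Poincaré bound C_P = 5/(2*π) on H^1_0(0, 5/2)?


||u||_L² / ||u'||_L² = 5*sqrt(14)/28 < C_P = 5/(2*π).

u(x) = -3/2·x·(5/2 − x)^2, so u'(x) = -9*x^2/2 + 15*x - 75/8.
u(x) = -3/2·x·(5/2 − x)^2 vanishes at x = 0 and x = 5/2, so u ∈ H^1_0(0, 5/2). Differentiate via the product rule and integrate the resulting polynomials term by term.
  ∫_0^5/2 u² dx = ∫_0^5/2 (9*x^6/4 - 45*x^5/2 + 675*x^4/8 - 1125*x^3/8 + 5625*x^2/64) dx. Term by term:
    ∫_0^5/2 9*x^6/4 dx = 703125/3584;  ∫_0^5/2 -45*x^5/2 dx = -234375/256;  ∫_0^5/2 675*x^4/8 dx = 421875/256;
    ∫_0^5/2 -1125*x^3/8 dx = -703125/512;  ∫_0^5/2 5625*x^2/64 dx = 234375/512.
  Sum: 703125/3584 − 234375/256 + 421875/256 − 703125/512 + 234375/512 = 46875/3584.
  ∫_0^5/2 (u')² dx = ∫_0^5/2 (81*x^4/4 - 135*x^3 + 2475*x^2/8 - 1125*x/4 + 5625/64) dx. Term by term:
    ∫_0^5/2 81*x^4/4 dx = 50625/128;  ∫_0^5/2 -135*x^3 dx = -84375/64;  ∫_0^5/2 2475*x^2/8 dx = 103125/64;
    ∫_0^5/2 -1125*x/4 dx = -28125/32;  ∫_0^5/2 5625/64 dx = 28125/128.
  Sum: 50625/128 − 84375/64 + 103125/64 − 28125/32 + 28125/128 = 1875/64.
∫_0^5/2 u² dx = 46875/3584, so ||u||_L² = 125*sqrt(42)/224.
∫_0^5/2 (u')² dx = 1875/64, so ||u'||_L² = 25*sqrt(3)/8.
Ratio ||u||_L² / ||u'||_L² = 5*sqrt(14)/28.
Sharp Poincaré constant on H^1_0(0, 5/2) is C_P = L/π = 5/(2*π), achieved by sin(2*π/5·x).
A polynomial bump cannot attain the sharp Poincaré constant (only the first sine eigenfunction does), so the ratio is strictly less than C_P, consistent with ||u||_L² ≤ C_P ||u'||_L².
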